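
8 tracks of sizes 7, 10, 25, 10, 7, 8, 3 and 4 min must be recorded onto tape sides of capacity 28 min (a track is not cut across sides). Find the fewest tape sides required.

Total = 25 + 10 + 10 + 8 + 7 + 7 + 4 + 3 = 74 min.
Lower bound: ⌈74/28⌉ = 3 tape sides.
A packing using 3 tape sides:
  side 1: 25 + 3 = 28
  side 2: 10 + 10 + 8 = 28
  side 3: 7 + 7 + 4 = 18
This matches the lower bound, so 3 is optimal.

3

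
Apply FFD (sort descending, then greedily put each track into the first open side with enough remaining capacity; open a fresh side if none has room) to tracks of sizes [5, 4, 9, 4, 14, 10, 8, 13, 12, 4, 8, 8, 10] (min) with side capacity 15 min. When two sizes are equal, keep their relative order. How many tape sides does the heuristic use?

Sorted descending: 14, 13, 12, 10, 10, 9, 8, 8, 8, 5, 4, 4, 4.
  14 → side 1 (new)  [load 14/15]
  13 → side 2 (new)  [load 13/15]
  12 → side 3 (new)  [load 12/15]
  10 → side 4 (new)  [load 10/15]
  10 → side 5 (new)  [load 10/15]
  9 → side 6 (new)  [load 9/15]
  8 → side 7 (new)  [load 8/15]
  8 → side 8 (new)  [load 8/15]
  8 → side 9 (new)  [load 8/15]
  5 → side 4  [load 15/15]
  4 → side 5  [load 14/15]
  4 → side 6  [load 13/15]
  4 → side 7  [load 12/15]
9 tape sides opened.

9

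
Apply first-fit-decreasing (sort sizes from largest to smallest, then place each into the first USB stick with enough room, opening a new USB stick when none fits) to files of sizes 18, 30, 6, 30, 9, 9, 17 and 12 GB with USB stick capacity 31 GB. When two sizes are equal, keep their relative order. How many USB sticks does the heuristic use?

Sorted descending: 30, 30, 18, 17, 12, 9, 9, 6.
  30 → USB stick 1 (new)  [load 30/31]
  30 → USB stick 2 (new)  [load 30/31]
  18 → USB stick 3 (new)  [load 18/31]
  17 → USB stick 4 (new)  [load 17/31]
  12 → USB stick 3  [load 30/31]
  9 → USB stick 4  [load 26/31]
  9 → USB stick 5 (new)  [load 9/31]
  6 → USB stick 5  [load 15/31]
5 USB sticks opened.

5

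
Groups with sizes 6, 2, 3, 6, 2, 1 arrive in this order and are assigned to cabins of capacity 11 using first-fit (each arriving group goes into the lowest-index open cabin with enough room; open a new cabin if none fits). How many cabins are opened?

  6 → cabin 1 (new)  [load 6/11]
  2 → cabin 1  [load 8/11]
  3 → cabin 1  [load 11/11]
  6 → cabin 2 (new)  [load 6/11]
  2 → cabin 2  [load 8/11]
  1 → cabin 2  [load 9/11]
2 cabins opened.

2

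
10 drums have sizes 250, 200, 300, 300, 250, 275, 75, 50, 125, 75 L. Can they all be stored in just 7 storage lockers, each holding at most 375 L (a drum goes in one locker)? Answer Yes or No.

Yes

A valid assignment using 6 storage lockers:
  locker 1: 300 + 75 = 375
  locker 2: 300 + 75 = 375
  locker 3: 275 + 50 = 325
  locker 4: 250 + 125 = 375
  locker 5: 250 = 250
  locker 6: 200 = 200
That uses only 6 ≤ 7, so 7 storage lockers are enough.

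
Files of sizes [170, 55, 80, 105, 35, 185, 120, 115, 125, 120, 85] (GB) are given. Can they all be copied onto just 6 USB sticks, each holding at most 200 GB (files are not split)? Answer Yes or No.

No

Total = 1195 GB; ⌈1195/200⌉ = 6.
7 files each exceed half the capacity and cannot share a USB stick, forcing at least 7 USB sticks.
At least 7 USB sticks are required, but only 6 are allowed.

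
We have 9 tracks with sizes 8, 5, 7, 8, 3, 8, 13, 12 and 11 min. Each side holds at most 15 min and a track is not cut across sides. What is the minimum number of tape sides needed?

6

Total = 13 + 12 + 11 + 8 + 8 + 8 + 7 + 5 + 3 = 75 min.
Lower bound: ⌈75/15⌉ = 5 tape sides.
Also, 6 tracks each exceed 15/2 min, and no two of those can share a side, so at least 6 tape sides are needed.
A packing using 6 tape sides:
  side 1: 13 = 13
  side 2: 12 + 3 = 15
  side 3: 11 = 11
  side 4: 8 + 7 = 15
  side 5: 8 + 5 = 13
  side 6: 8 = 8
This matches the lower bound, so 6 is optimal.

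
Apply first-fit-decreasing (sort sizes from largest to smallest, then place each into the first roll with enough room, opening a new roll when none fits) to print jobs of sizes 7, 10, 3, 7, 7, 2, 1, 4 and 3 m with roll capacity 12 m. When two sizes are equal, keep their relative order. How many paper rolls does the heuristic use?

Sorted descending: 10, 7, 7, 7, 4, 3, 3, 2, 1.
  10 → roll 1 (new)  [load 10/12]
  7 → roll 2 (new)  [load 7/12]
  7 → roll 3 (new)  [load 7/12]
  7 → roll 4 (new)  [load 7/12]
  4 → roll 2  [load 11/12]
  3 → roll 3  [load 10/12]
  3 → roll 4  [load 10/12]
  2 → roll 1  [load 12/12]
  1 → roll 2  [load 12/12]
4 paper rolls opened.

4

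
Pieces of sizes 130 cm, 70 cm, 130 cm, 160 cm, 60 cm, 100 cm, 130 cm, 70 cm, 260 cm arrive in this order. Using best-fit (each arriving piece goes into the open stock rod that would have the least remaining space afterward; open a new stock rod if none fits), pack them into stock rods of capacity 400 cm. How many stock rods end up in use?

3

  130 → stock rod 1 (new)  [load 130/400]
  70 → stock rod 1  [load 200/400]
  130 → stock rod 1  [load 330/400]
  160 → stock rod 2 (new)  [load 160/400]
  60 → stock rod 1  [load 390/400]
  100 → stock rod 2  [load 260/400]
  130 → stock rod 2  [load 390/400]
  70 → stock rod 3 (new)  [load 70/400]
  260 → stock rod 3  [load 330/400]
3 stock rods opened.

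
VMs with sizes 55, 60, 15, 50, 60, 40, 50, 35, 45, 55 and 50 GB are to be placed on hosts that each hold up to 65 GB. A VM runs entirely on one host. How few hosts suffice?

10

Total = 60 + 60 + 55 + 55 + 50 + 50 + 50 + 45 + 40 + 35 + 15 = 515 GB.
Lower bound: ⌈515/65⌉ = 8 hosts.
Also, 10 VMs each exceed 65/2 GB, and no two of those can share a host, so at least 10 hosts are needed.
A packing using 10 hosts:
  host 1: 60 = 60
  host 2: 60 = 60
  host 3: 55 = 55
  host 4: 55 = 55
  host 5: 50 + 15 = 65
  host 6: 50 = 50
  host 7: 50 = 50
  host 8: 45 = 45
  host 9: 40 = 40
  host 10: 35 = 35
This matches the lower bound, so 10 is optimal.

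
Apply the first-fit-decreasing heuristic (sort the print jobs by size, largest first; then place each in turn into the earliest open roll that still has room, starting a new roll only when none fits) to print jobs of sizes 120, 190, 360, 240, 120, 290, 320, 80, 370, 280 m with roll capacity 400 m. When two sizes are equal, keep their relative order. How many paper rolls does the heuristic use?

7

Sorted descending: 370, 360, 320, 290, 280, 240, 190, 120, 120, 80.
  370 → roll 1 (new)  [load 370/400]
  360 → roll 2 (new)  [load 360/400]
  320 → roll 3 (new)  [load 320/400]
  290 → roll 4 (new)  [load 290/400]
  280 → roll 5 (new)  [load 280/400]
  240 → roll 6 (new)  [load 240/400]
  190 → roll 7 (new)  [load 190/400]
  120 → roll 5  [load 400/400]
  120 → roll 6  [load 360/400]
  80 → roll 3  [load 400/400]
7 paper rolls opened.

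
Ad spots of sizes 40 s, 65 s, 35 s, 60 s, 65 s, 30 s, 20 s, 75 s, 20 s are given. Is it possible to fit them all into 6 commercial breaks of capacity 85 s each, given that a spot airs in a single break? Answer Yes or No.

A valid assignment using 6 commercial breaks:
  break 1: 75 = 75
  break 2: 65 + 20 = 85
  break 3: 65 + 20 = 85
  break 4: 60 = 60
  break 5: 40 + 35 = 75
  break 6: 30 = 30
Every load is within 85 s, so 6 commercial breaks suffice.

Yes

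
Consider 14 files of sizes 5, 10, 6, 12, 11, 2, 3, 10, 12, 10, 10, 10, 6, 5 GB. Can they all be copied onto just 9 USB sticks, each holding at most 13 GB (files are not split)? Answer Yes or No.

Total = 112 GB; ⌈112/13⌉ = 9.
The bound of 9 does not rule out 9, but exhaustive search shows no assignment into 9 USB sticks of capacity 13 GB exists — the minimum is 10.

No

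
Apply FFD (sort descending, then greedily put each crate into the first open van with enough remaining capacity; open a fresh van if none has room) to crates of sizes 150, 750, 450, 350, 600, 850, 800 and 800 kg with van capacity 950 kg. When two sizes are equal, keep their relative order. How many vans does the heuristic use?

6

Sorted descending: 850, 800, 800, 750, 600, 450, 350, 150.
  850 → van 1 (new)  [load 850/950]
  800 → van 2 (new)  [load 800/950]
  800 → van 3 (new)  [load 800/950]
  750 → van 4 (new)  [load 750/950]
  600 → van 5 (new)  [load 600/950]
  450 → van 6 (new)  [load 450/950]
  350 → van 5  [load 950/950]
  150 → van 2  [load 950/950]
6 vans opened.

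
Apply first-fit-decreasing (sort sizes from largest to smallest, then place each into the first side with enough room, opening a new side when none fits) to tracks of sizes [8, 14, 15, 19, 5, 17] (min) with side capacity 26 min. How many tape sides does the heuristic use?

Sorted descending: 19, 17, 15, 14, 8, 5.
  19 → side 1 (new)  [load 19/26]
  17 → side 2 (new)  [load 17/26]
  15 → side 3 (new)  [load 15/26]
  14 → side 4 (new)  [load 14/26]
  8 → side 2  [load 25/26]
  5 → side 1  [load 24/26]
4 tape sides opened.

4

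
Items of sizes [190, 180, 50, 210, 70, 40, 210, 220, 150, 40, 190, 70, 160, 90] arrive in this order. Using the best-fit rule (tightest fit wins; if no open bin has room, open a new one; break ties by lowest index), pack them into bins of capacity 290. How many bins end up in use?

  190 → bin 1 (new)  [load 190/290]
  180 → bin 2 (new)  [load 180/290]
  50 → bin 1  [load 240/290]
  210 → bin 3 (new)  [load 210/290]
  70 → bin 3  [load 280/290]
  40 → bin 1  [load 280/290]
  210 → bin 4 (new)  [load 210/290]
  220 → bin 5 (new)  [load 220/290]
  150 → bin 6 (new)  [load 150/290]
  40 → bin 5  [load 260/290]
  190 → bin 7 (new)  [load 190/290]
  70 → bin 4  [load 280/290]
  160 → bin 8 (new)  [load 160/290]
  90 → bin 7  [load 280/290]
8 bins opened.

8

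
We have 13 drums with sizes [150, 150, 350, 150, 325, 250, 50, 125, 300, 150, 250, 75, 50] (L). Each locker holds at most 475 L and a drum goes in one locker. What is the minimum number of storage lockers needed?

6

Total = 350 + 325 + 300 + 250 + 250 + 150 + 150 + 150 + 150 + 125 + 75 + 50 + 50 = 2375 L.
Lower bound: ⌈2375/475⌉ = 5 storage lockers.
A packing using 6 storage lockers:
  locker 1: 350 + 125 = 475
  locker 2: 325 + 150 = 475
  locker 3: 300 + 150 = 450
  locker 4: 250 + 150 + 75 = 475
  locker 5: 250 + 150 + 50 = 450
  locker 6: 50 = 50
No arrangement into 5 storage lockers stays within capacity, so 6 is optimal.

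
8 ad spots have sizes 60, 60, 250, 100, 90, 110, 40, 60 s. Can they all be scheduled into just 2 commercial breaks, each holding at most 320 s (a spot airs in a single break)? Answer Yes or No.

Total = 770 s; ⌈770/320⌉ = 3.
At least 3 commercial breaks are required, but only 2 are allowed.

No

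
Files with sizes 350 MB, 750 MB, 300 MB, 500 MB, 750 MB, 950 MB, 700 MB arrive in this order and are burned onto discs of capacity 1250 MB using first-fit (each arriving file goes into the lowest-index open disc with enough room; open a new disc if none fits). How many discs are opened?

5

  350 → disc 1 (new)  [load 350/1250]
  750 → disc 1  [load 1100/1250]
  300 → disc 2 (new)  [load 300/1250]
  500 → disc 2  [load 800/1250]
  750 → disc 3 (new)  [load 750/1250]
  950 → disc 4 (new)  [load 950/1250]
  700 → disc 5 (new)  [load 700/1250]
5 discs opened.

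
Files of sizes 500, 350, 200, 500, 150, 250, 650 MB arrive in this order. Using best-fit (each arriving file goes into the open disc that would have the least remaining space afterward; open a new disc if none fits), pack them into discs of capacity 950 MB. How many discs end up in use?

  500 → disc 1 (new)  [load 500/950]
  350 → disc 1  [load 850/950]
  200 → disc 2 (new)  [load 200/950]
  500 → disc 2  [load 700/950]
  150 → disc 2  [load 850/950]
  250 → disc 3 (new)  [load 250/950]
  650 → disc 3  [load 900/950]
3 discs opened.

3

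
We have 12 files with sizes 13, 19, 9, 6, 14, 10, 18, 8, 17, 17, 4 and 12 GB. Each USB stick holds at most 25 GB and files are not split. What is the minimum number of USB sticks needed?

7

Total = 19 + 18 + 17 + 17 + 14 + 13 + 12 + 10 + 9 + 8 + 6 + 4 = 147 GB.
Lower bound: ⌈147/25⌉ = 6 USB sticks.
A packing using 7 USB sticks:
  USB stick 1: 19 + 6 = 25
  USB stick 2: 18 + 4 = 22
  USB stick 3: 17 + 8 = 25
  USB stick 4: 17 = 17
  USB stick 5: 14 + 10 = 24
  USB stick 6: 13 + 12 = 25
  USB stick 7: 9 = 9
No arrangement into 6 USB sticks stays within capacity, so 7 is optimal.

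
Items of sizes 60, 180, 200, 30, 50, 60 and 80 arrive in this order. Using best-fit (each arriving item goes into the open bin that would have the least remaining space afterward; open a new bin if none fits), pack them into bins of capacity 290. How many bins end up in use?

  60 → bin 1 (new)  [load 60/290]
  180 → bin 1  [load 240/290]
  200 → bin 2 (new)  [load 200/290]
  30 → bin 1  [load 270/290]
  50 → bin 2  [load 250/290]
  60 → bin 3 (new)  [load 60/290]
  80 → bin 3  [load 140/290]
3 bins opened.

3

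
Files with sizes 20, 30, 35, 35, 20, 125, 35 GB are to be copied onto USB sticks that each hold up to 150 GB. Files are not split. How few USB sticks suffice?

Total = 125 + 35 + 35 + 35 + 30 + 20 + 20 = 300 GB.
Lower bound: ⌈300/150⌉ = 2 USB sticks.
A packing using 3 USB sticks:
  USB stick 1: 125 + 20 = 145
  USB stick 2: 35 + 35 + 35 + 30 = 135
  USB stick 3: 20 = 20
No arrangement into 2 USB sticks stays within capacity, so 3 is optimal.

3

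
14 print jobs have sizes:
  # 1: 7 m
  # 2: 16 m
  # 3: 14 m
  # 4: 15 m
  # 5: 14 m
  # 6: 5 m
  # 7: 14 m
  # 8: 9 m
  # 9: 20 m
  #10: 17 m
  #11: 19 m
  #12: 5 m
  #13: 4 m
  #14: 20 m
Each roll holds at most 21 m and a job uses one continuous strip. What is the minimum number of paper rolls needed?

Total = 20 + 20 + 19 + 17 + 16 + 15 + 14 + 14 + 14 + 9 + 7 + 5 + 5 + 4 = 179 m.
Lower bound: ⌈179/21⌉ = 9 paper rolls.
A packing using 10 paper rolls:
  roll 1: 20 = 20
  roll 2: 20 = 20
  roll 3: 19 = 19
  roll 4: 17 + 4 = 21
  roll 5: 16 + 5 = 21
  roll 6: 15 + 5 = 20
  roll 7: 14 + 7 = 21
  roll 8: 14 = 14
  roll 9: 14 = 14
  roll 10: 9 = 9
No arrangement into 9 paper rolls stays within capacity, so 10 is optimal.

10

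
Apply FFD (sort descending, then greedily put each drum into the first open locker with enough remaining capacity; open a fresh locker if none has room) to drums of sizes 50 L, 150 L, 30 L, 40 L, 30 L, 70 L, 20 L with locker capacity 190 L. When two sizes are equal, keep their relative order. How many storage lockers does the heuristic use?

Sorted descending: 150, 70, 50, 40, 30, 30, 20.
  150 → locker 1 (new)  [load 150/190]
  70 → locker 2 (new)  [load 70/190]
  50 → locker 2  [load 120/190]
  40 → locker 1  [load 190/190]
  30 → locker 2  [load 150/190]
  30 → locker 2  [load 180/190]
  20 → locker 3 (new)  [load 20/190]
3 storage lockers opened.

3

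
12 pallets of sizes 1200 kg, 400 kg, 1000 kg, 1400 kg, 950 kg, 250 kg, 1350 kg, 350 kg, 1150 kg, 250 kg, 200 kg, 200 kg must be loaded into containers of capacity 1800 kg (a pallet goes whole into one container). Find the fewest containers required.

6

Total = 1400 + 1350 + 1200 + 1150 + 1000 + 950 + 400 + 350 + 250 + 250 + 200 + 200 = 8700 kg.
Lower bound: ⌈8700/1800⌉ = 5 containers.
Also, 6 pallets each exceed 900 kg, and no two of those can share a container, so at least 6 containers are needed.
A packing using 6 containers:
  container 1: 1400 + 400 = 1800
  container 2: 1350 + 350 = 1700
  container 3: 1200 + 250 + 250 = 1700
  container 4: 1150 + 200 + 200 = 1550
  container 5: 1000 = 1000
  container 6: 950 = 950
This matches the lower bound, so 6 is optimal.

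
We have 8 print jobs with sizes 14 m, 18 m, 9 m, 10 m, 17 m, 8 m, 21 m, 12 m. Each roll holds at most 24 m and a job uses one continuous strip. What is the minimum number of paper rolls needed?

6

Total = 21 + 18 + 17 + 14 + 12 + 10 + 9 + 8 = 109 m.
Lower bound: ⌈109/24⌉ = 5 paper rolls.
A packing using 6 paper rolls:
  roll 1: 21 = 21
  roll 2: 18 = 18
  roll 3: 17 = 17
  roll 4: 14 + 10 = 24
  roll 5: 12 + 9 = 21
  roll 6: 8 = 8
No arrangement into 5 paper rolls stays within capacity, so 6 is optimal.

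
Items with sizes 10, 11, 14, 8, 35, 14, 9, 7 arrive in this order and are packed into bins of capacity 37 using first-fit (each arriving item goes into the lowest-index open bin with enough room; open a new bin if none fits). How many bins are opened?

  10 → bin 1 (new)  [load 10/37]
  11 → bin 1  [load 21/37]
  14 → bin 1  [load 35/37]
  8 → bin 2 (new)  [load 8/37]
  35 → bin 3 (new)  [load 35/37]
  14 → bin 2  [load 22/37]
  9 → bin 2  [load 31/37]
  7 → bin 4 (new)  [load 7/37]
4 bins opened.

4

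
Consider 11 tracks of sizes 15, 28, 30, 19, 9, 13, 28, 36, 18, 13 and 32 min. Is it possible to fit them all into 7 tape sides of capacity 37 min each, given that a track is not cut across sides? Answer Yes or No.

Total = 241 min; ⌈241/37⌉ = 7.
The bound of 7 does not rule out 7, but exhaustive search shows no assignment into 7 tape sides of capacity 37 min exists — the minimum is 8.

No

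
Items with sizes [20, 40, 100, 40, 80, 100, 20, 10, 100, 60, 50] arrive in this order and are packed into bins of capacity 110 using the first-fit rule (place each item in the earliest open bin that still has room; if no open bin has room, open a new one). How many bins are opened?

6

  20 → bin 1 (new)  [load 20/110]
  40 → bin 1  [load 60/110]
  100 → bin 2 (new)  [load 100/110]
  40 → bin 1  [load 100/110]
  80 → bin 3 (new)  [load 80/110]
  100 → bin 4 (new)  [load 100/110]
  20 → bin 3  [load 100/110]
  10 → bin 1  [load 110/110]
  100 → bin 5 (new)  [load 100/110]
  60 → bin 6 (new)  [load 60/110]
  50 → bin 6  [load 110/110]
6 bins opened.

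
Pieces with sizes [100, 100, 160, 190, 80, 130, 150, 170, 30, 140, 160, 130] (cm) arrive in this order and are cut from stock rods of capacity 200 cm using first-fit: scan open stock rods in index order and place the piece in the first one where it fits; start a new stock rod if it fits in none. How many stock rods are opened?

  100 → stock rod 1 (new)  [load 100/200]
  100 → stock rod 1  [load 200/200]
  160 → stock rod 2 (new)  [load 160/200]
  190 → stock rod 3 (new)  [load 190/200]
  80 → stock rod 4 (new)  [load 80/200]
  130 → stock rod 5 (new)  [load 130/200]
  150 → stock rod 6 (new)  [load 150/200]
  170 → stock rod 7 (new)  [load 170/200]
  30 → stock rod 2  [load 190/200]
  140 → stock rod 8 (new)  [load 140/200]
  160 → stock rod 9 (new)  [load 160/200]
  130 → stock rod 10 (new)  [load 130/200]
10 stock rods opened.

10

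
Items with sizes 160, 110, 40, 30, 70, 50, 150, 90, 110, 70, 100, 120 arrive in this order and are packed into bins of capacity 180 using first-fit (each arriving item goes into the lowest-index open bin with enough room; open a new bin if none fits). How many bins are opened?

8

  160 → bin 1 (new)  [load 160/180]
  110 → bin 2 (new)  [load 110/180]
  40 → bin 2  [load 150/180]
  30 → bin 2  [load 180/180]
  70 → bin 3 (new)  [load 70/180]
  50 → bin 3  [load 120/180]
  150 → bin 4 (new)  [load 150/180]
  90 → bin 5 (new)  [load 90/180]
  110 → bin 6 (new)  [load 110/180]
  70 → bin 5  [load 160/180]
  100 → bin 7 (new)  [load 100/180]
  120 → bin 8 (new)  [load 120/180]
8 bins opened.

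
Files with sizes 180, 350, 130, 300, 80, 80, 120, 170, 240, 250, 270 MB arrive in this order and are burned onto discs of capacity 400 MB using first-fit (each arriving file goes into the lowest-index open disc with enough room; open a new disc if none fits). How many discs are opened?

  180 → disc 1 (new)  [load 180/400]
  350 → disc 2 (new)  [load 350/400]
  130 → disc 1  [load 310/400]
  300 → disc 3 (new)  [load 300/400]
  80 → disc 1  [load 390/400]
  80 → disc 3  [load 380/400]
  120 → disc 4 (new)  [load 120/400]
  170 → disc 4  [load 290/400]
  240 → disc 5 (new)  [load 240/400]
  250 → disc 6 (new)  [load 250/400]
  270 → disc 7 (new)  [load 270/400]
7 discs opened.

7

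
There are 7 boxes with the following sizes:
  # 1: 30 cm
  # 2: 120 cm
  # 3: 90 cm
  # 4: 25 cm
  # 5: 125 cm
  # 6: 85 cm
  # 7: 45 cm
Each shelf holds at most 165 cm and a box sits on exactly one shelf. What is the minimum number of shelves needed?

4

Total = 125 + 120 + 90 + 85 + 45 + 30 + 25 = 520 cm.
Lower bound: ⌈520/165⌉ = 4 shelves.
A packing using 4 shelves:
  shelf 1: 125 + 30 = 155
  shelf 2: 120 + 45 = 165
  shelf 3: 90 + 25 = 115
  shelf 4: 85 = 85
This matches the lower bound, so 4 is optimal.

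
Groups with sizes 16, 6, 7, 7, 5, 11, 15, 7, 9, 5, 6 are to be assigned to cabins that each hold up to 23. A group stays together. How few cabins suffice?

5

Total = 16 + 15 + 11 + 9 + 7 + 7 + 7 + 6 + 6 + 5 + 5 = 94.
Lower bound: ⌈94/23⌉ = 5 cabins.
A packing using 5 cabins:
  cabin 1: 16 + 7 = 23
  cabin 2: 15 + 7 = 22
  cabin 3: 11 + 9 = 20
  cabin 4: 7 + 6 + 6 = 19
  cabin 5: 5 + 5 = 10
This matches the lower bound, so 5 is optimal.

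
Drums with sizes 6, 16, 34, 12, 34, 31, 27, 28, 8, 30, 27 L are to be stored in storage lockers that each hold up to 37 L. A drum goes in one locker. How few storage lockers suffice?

Total = 34 + 34 + 31 + 30 + 28 + 27 + 27 + 16 + 12 + 8 + 6 = 253 L.
Lower bound: ⌈253/37⌉ = 7 storage lockers.
A packing using 8 storage lockers:
  locker 1: 34 = 34
  locker 2: 34 = 34
  locker 3: 31 + 6 = 37
  locker 4: 30 = 30
  locker 5: 28 + 8 = 36
  locker 6: 27 = 27
  locker 7: 27 = 27
  locker 8: 16 + 12 = 28
No arrangement into 7 storage lockers stays within capacity, so 8 is optimal.

8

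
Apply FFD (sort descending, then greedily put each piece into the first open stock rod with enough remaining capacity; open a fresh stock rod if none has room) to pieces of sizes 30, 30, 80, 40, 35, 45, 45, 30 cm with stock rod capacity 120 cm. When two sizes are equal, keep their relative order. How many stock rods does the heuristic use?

Sorted descending: 80, 45, 45, 40, 35, 30, 30, 30.
  80 → stock rod 1 (new)  [load 80/120]
  45 → stock rod 2 (new)  [load 45/120]
  45 → stock rod 2  [load 90/120]
  40 → stock rod 1  [load 120/120]
  35 → stock rod 3 (new)  [load 35/120]
  30 → stock rod 2  [load 120/120]
  30 → stock rod 3  [load 65/120]
  30 → stock rod 3  [load 95/120]
3 stock rods opened.

3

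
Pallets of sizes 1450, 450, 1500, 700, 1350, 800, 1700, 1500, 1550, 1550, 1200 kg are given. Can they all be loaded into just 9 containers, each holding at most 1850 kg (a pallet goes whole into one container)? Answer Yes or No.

A valid assignment using 9 containers:
  container 1: 1700 = 1700
  container 2: 1550 = 1550
  container 3: 1550 = 1550
  container 4: 1500 = 1500
  container 5: 1500 = 1500
  container 6: 1450 = 1450
  container 7: 1350 + 450 = 1800
  container 8: 1200 = 1200
  container 9: 800 + 700 = 1500
Every load is within 1850 kg, so 9 containers suffice.

Yes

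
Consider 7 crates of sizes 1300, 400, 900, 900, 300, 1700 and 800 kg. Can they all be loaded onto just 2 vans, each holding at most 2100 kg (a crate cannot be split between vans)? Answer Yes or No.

No

Total = 6300 kg; ⌈6300/2100⌉ = 3.
At least 3 vans are required, but only 2 are allowed.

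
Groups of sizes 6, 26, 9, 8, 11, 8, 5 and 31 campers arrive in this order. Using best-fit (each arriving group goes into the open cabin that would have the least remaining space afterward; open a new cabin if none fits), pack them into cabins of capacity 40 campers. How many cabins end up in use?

3

  6 → cabin 1 (new)  [load 6/40]
  26 → cabin 1  [load 32/40]
  9 → cabin 2 (new)  [load 9/40]
  8 → cabin 1  [load 40/40]
  11 → cabin 2  [load 20/40]
  8 → cabin 2  [load 28/40]
  5 → cabin 2  [load 33/40]
  31 → cabin 3 (new)  [load 31/40]
3 cabins opened.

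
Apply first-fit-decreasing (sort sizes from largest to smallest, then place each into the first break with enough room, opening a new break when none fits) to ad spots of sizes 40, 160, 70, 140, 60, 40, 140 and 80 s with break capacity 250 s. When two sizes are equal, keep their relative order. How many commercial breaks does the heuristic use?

3

Sorted descending: 160, 140, 140, 80, 70, 60, 40, 40.
  160 → break 1 (new)  [load 160/250]
  140 → break 2 (new)  [load 140/250]
  140 → break 3 (new)  [load 140/250]
  80 → break 1  [load 240/250]
  70 → break 2  [load 210/250]
  60 → break 3  [load 200/250]
  40 → break 2  [load 250/250]
  40 → break 3  [load 240/250]
3 commercial breaks opened.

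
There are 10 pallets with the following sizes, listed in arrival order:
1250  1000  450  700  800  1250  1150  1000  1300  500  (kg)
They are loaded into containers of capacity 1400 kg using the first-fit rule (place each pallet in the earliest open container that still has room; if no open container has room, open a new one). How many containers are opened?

8

  1250 → container 1 (new)  [load 1250/1400]
  1000 → container 2 (new)  [load 1000/1400]
  450 → container 3 (new)  [load 450/1400]
  700 → container 3  [load 1150/1400]
  800 → container 4 (new)  [load 800/1400]
  1250 → container 5 (new)  [load 1250/1400]
  1150 → container 6 (new)  [load 1150/1400]
  1000 → container 7 (new)  [load 1000/1400]
  1300 → container 8 (new)  [load 1300/1400]
  500 → container 4  [load 1300/1400]
8 containers opened.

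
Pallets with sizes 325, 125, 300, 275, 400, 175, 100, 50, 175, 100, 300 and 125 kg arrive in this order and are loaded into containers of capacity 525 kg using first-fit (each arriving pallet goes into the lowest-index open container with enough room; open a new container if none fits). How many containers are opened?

5

  325 → container 1 (new)  [load 325/525]
  125 → container 1  [load 450/525]
  300 → container 2 (new)  [load 300/525]
  275 → container 3 (new)  [load 275/525]
  400 → container 4 (new)  [load 400/525]
  175 → container 2  [load 475/525]
  100 → container 3  [load 375/525]
  50 → container 1  [load 500/525]
  175 → container 5 (new)  [load 175/525]
  100 → container 3  [load 475/525]
  300 → container 5  [load 475/525]
  125 → container 4  [load 525/525]
5 containers opened.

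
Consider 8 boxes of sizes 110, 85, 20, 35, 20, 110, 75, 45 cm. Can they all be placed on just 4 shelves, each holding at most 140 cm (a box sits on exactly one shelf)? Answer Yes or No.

Yes

A valid assignment using 4 shelves:
  shelf 1: 110 + 20 = 130
  shelf 2: 110 + 20 = 130
  shelf 3: 85 + 45 = 130
  shelf 4: 75 + 35 = 110
Every load is within 140 cm, so 4 shelves suffice.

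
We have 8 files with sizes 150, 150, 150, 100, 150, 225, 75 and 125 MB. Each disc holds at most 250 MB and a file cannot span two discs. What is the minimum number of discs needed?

6

Total = 225 + 150 + 150 + 150 + 150 + 125 + 100 + 75 = 1125 MB.
Lower bound: ⌈1125/250⌉ = 5 discs.
A packing using 6 discs:
  disc 1: 225 = 225
  disc 2: 150 + 100 = 250
  disc 3: 150 + 75 = 225
  disc 4: 150 = 150
  disc 5: 150 = 150
  disc 6: 125 = 125
No arrangement into 5 discs stays within capacity, so 6 is optimal.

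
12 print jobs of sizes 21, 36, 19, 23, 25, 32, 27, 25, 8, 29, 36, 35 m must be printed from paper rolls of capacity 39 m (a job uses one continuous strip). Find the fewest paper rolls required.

Total = 36 + 36 + 35 + 32 + 29 + 27 + 25 + 25 + 23 + 21 + 19 + 8 = 316 m.
Lower bound: ⌈316/39⌉ = 9 paper rolls.
Also, 10 print jobs each exceed 39/2 m, and no two of those can share a roll, so at least 10 paper rolls are needed.
A packing using 11 paper rolls:
  roll 1: 36 = 36
  roll 2: 36 = 36
  roll 3: 35 = 35
  roll 4: 32 = 32
  roll 5: 29 + 8 = 37
  roll 6: 27 = 27
  roll 7: 25 = 25
  roll 8: 25 = 25
  roll 9: 23 = 23
  roll 10: 21 = 21
  roll 11: 19 = 19
No arrangement into 10 paper rolls stays within capacity, so 11 is optimal.

11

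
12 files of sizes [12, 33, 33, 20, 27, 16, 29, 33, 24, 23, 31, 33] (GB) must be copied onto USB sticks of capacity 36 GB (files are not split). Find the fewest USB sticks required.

10

Total = 33 + 33 + 33 + 33 + 31 + 29 + 27 + 24 + 23 + 20 + 16 + 12 = 314 GB.
Lower bound: ⌈314/36⌉ = 9 USB sticks.
Also, 10 files each exceed 18 GB, and no two of those can share a USB stick, so at least 10 USB sticks are needed.
A packing using 10 USB sticks:
  USB stick 1: 33 = 33
  USB stick 2: 33 = 33
  USB stick 3: 33 = 33
  USB stick 4: 33 = 33
  USB stick 5: 31 = 31
  USB stick 6: 29 = 29
  USB stick 7: 27 = 27
  USB stick 8: 24 + 12 = 36
  USB stick 9: 23 = 23
  USB stick 10: 20 + 16 = 36
This matches the lower bound, so 10 is optimal.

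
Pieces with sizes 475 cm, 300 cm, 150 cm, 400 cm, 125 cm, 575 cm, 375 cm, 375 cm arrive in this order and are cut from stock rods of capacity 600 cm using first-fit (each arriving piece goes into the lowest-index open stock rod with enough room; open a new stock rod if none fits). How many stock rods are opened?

  475 → stock rod 1 (new)  [load 475/600]
  300 → stock rod 2 (new)  [load 300/600]
  150 → stock rod 2  [load 450/600]
  400 → stock rod 3 (new)  [load 400/600]
  125 → stock rod 1  [load 600/600]
  575 → stock rod 4 (new)  [load 575/600]
  375 → stock rod 5 (new)  [load 375/600]
  375 → stock rod 6 (new)  [load 375/600]
6 stock rods opened.

6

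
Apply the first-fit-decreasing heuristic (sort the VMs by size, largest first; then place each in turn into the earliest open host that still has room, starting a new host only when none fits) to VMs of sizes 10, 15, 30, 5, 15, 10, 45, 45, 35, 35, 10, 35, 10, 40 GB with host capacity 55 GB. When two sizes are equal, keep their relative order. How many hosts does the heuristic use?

Sorted descending: 45, 45, 40, 35, 35, 35, 30, 15, 15, 10, 10, 10, 10, 5.
  45 → host 1 (new)  [load 45/55]
  45 → host 2 (new)  [load 45/55]
  40 → host 3 (new)  [load 40/55]
  35 → host 4 (new)  [load 35/55]
  35 → host 5 (new)  [load 35/55]
  35 → host 6 (new)  [load 35/55]
  30 → host 7 (new)  [load 30/55]
  15 → host 3  [load 55/55]
  15 → host 4  [load 50/55]
  10 → host 1  [load 55/55]
  10 → host 2  [load 55/55]
  10 → host 5  [load 45/55]
  10 → host 5  [load 55/55]
  5 → host 4  [load 55/55]
7 hosts opened.

7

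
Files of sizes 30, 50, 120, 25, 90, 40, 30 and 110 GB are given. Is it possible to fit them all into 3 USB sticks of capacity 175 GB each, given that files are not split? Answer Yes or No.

Yes

A valid assignment using 3 USB sticks:
  USB stick 1: 120 + 50 = 170
  USB stick 2: 110 + 40 + 25 = 175
  USB stick 3: 90 + 30 + 30 = 150
Every load is within 175 GB, so 3 USB sticks suffice.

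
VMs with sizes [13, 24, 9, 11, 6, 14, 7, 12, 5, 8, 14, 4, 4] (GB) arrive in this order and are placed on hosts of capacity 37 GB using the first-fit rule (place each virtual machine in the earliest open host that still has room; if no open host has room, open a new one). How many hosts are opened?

  13 → host 1 (new)  [load 13/37]
  24 → host 1  [load 37/37]
  9 → host 2 (new)  [load 9/37]
  11 → host 2  [load 20/37]
  6 → host 2  [load 26/37]
  14 → host 3 (new)  [load 14/37]
  7 → host 2  [load 33/37]
  12 → host 3  [load 26/37]
  5 → host 3  [load 31/37]
  8 → host 4 (new)  [load 8/37]
  14 → host 4  [load 22/37]
  4 → host 2  [load 37/37]
  4 → host 3  [load 35/37]
4 hosts opened.

4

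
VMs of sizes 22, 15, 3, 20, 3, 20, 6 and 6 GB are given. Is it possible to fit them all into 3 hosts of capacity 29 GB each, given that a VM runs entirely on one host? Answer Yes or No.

No

Total = 95 GB; ⌈95/29⌉ = 4.
At least 4 hosts are required, but only 3 are allowed.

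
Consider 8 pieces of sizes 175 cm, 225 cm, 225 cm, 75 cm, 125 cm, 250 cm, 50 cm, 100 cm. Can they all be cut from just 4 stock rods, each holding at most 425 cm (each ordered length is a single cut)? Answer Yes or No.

Yes

A valid assignment using 3 stock rods:
  stock rod 1: 250 + 175 = 425
  stock rod 2: 225 + 125 + 75 = 425
  stock rod 3: 225 + 100 + 50 = 375
That uses only 3 ≤ 4, so 4 stock rods are enough.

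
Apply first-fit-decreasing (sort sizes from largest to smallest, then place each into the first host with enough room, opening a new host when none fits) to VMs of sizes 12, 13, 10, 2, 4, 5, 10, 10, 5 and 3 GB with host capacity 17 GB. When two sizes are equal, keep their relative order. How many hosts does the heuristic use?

5

Sorted descending: 13, 12, 10, 10, 10, 5, 5, 4, 3, 2.
  13 → host 1 (new)  [load 13/17]
  12 → host 2 (new)  [load 12/17]
  10 → host 3 (new)  [load 10/17]
  10 → host 4 (new)  [load 10/17]
  10 → host 5 (new)  [load 10/17]
  5 → host 2  [load 17/17]
  5 → host 3  [load 15/17]
  4 → host 1  [load 17/17]
  3 → host 4  [load 13/17]
  2 → host 3  [load 17/17]
5 hosts opened.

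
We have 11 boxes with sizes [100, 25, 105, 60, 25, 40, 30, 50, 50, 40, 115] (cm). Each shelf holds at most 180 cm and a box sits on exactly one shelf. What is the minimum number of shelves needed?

4

Total = 115 + 105 + 100 + 60 + 50 + 50 + 40 + 40 + 30 + 25 + 25 = 640 cm.
Lower bound: ⌈640/180⌉ = 4 shelves.
A packing using 4 shelves:
  shelf 1: 115 + 60 = 175
  shelf 2: 105 + 50 + 25 = 180
  shelf 3: 100 + 50 + 30 = 180
  shelf 4: 40 + 40 + 25 = 105
This matches the lower bound, so 4 is optimal.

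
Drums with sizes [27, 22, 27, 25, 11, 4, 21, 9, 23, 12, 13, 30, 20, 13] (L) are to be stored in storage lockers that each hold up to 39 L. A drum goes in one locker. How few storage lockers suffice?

Total = 30 + 27 + 27 + 25 + 23 + 22 + 21 + 20 + 13 + 13 + 12 + 11 + 9 + 4 = 257 L.
Lower bound: ⌈257/39⌉ = 7 storage lockers.
Also, 8 drums each exceed 39/2 L, and no two of those can share a locker, so at least 8 storage lockers are needed.
A packing using 8 storage lockers:
  locker 1: 30 + 9 = 39
  locker 2: 27 + 12 = 39
  locker 3: 27 + 11 = 38
  locker 4: 25 + 13 = 38
  locker 5: 23 + 13 = 36
  locker 6: 22 + 4 = 26
  locker 7: 21 = 21
  locker 8: 20 = 20
This matches the lower bound, so 8 is optimal.

8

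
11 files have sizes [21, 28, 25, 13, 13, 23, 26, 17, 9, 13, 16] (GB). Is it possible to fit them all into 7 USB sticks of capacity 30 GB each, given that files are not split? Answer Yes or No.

No

Total = 204 GB; ⌈204/30⌉ = 7.
The bound of 7 does not rule out 7, but exhaustive search shows no assignment into 7 USB sticks of capacity 30 GB exists — the minimum is 8.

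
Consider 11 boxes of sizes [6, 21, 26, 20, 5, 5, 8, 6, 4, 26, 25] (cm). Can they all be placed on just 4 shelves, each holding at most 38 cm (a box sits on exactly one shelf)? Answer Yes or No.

Total = 152 cm; ⌈152/38⌉ = 4.
5 boxes each exceed half the capacity and cannot share a shelf, forcing at least 5 shelves.
At least 5 shelves are required, but only 4 are allowed.

No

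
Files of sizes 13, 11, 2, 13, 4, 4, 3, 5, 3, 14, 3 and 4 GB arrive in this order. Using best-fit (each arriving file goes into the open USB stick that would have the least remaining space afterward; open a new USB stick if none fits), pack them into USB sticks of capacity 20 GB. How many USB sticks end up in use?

  13 → USB stick 1 (new)  [load 13/20]
  11 → USB stick 2 (new)  [load 11/20]
  2 → USB stick 1  [load 15/20]
  13 → USB stick 3 (new)  [load 13/20]
  4 → USB stick 1  [load 19/20]
  4 → USB stick 3  [load 17/20]
  3 → USB stick 3  [load 20/20]
  5 → USB stick 2  [load 16/20]
  3 → USB stick 2  [load 19/20]
  14 → USB stick 4 (new)  [load 14/20]
  3 → USB stick 4  [load 17/20]
  4 → USB stick 5 (new)  [load 4/20]
5 USB sticks opened.

5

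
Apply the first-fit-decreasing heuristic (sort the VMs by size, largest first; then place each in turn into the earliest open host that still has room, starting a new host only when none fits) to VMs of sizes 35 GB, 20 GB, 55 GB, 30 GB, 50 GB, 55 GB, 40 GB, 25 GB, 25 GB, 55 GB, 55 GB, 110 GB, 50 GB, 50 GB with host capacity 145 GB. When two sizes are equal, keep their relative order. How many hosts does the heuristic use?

Sorted descending: 110, 55, 55, 55, 55, 50, 50, 50, 40, 35, 30, 25, 25, 20.
  110 → host 1 (new)  [load 110/145]
  55 → host 2 (new)  [load 55/145]
  55 → host 2  [load 110/145]
  55 → host 3 (new)  [load 55/145]
  55 → host 3  [load 110/145]
  50 → host 4 (new)  [load 50/145]
  50 → host 4  [load 100/145]
  50 → host 5 (new)  [load 50/145]
  40 → host 4  [load 140/145]
  35 → host 1  [load 145/145]
  30 → host 2  [load 140/145]
  25 → host 3  [load 135/145]
  25 → host 5  [load 75/145]
  20 → host 5  [load 95/145]
5 hosts opened.

5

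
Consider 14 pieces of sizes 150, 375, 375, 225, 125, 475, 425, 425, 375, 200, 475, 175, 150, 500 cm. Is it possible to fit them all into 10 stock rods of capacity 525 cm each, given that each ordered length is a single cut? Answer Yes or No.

Yes

A valid assignment using 10 stock rods:
  stock rod 1: 500 = 500
  stock rod 2: 475 = 475
  stock rod 3: 475 = 475
  stock rod 4: 425 = 425
  stock rod 5: 425 = 425
  stock rod 6: 375 + 150 = 525
  stock rod 7: 375 + 150 = 525
  stock rod 8: 375 + 125 = 500
  stock rod 9: 225 + 200 = 425
  stock rod 10: 175 = 175
Every load is within 525 cm, so 10 stock rods suffice.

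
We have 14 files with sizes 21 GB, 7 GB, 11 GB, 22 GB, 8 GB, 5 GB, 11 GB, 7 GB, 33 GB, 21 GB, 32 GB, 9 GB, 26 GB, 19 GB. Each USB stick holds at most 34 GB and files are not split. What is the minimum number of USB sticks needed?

8

Total = 33 + 32 + 26 + 22 + 21 + 21 + 19 + 11 + 11 + 9 + 8 + 7 + 7 + 5 = 232 GB.
Lower bound: ⌈232/34⌉ = 7 USB sticks.
A packing using 8 USB sticks:
  USB stick 1: 33 = 33
  USB stick 2: 32 = 32
  USB stick 3: 26 + 8 = 34
  USB stick 4: 22 + 11 = 33
  USB stick 5: 21 + 11 = 32
  USB stick 6: 21 + 9 = 30
  USB stick 7: 19 + 7 + 7 = 33
  USB stick 8: 5 = 5
No arrangement into 7 USB sticks stays within capacity, so 8 is optimal.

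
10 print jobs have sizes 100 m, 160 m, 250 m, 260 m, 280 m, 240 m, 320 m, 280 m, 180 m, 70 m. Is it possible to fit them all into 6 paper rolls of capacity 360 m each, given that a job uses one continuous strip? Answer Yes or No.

Total = 2140 m; ⌈2140/360⌉ = 6.
The bound of 6 does not rule out 6, but exhaustive search shows no assignment into 6 paper rolls of capacity 360 m exists — the minimum is 7.

No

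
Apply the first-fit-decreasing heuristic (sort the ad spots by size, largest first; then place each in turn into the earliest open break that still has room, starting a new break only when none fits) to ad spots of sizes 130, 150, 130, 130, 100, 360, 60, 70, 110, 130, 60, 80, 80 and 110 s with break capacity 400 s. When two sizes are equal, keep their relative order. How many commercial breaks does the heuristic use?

Sorted descending: 360, 150, 130, 130, 130, 130, 110, 110, 100, 80, 80, 70, 60, 60.
  360 → break 1 (new)  [load 360/400]
  150 → break 2 (new)  [load 150/400]
  130 → break 2  [load 280/400]
  130 → break 3 (new)  [load 130/400]
  130 → break 3  [load 260/400]
  130 → break 3  [load 390/400]
  110 → break 2  [load 390/400]
  110 → break 4 (new)  [load 110/400]
  100 → break 4  [load 210/400]
  80 → break 4  [load 290/400]
  80 → break 4  [load 370/400]
  70 → break 5 (new)  [load 70/400]
  60 → break 5  [load 130/400]
  60 → break 5  [load 190/400]
5 commercial breaks opened.

5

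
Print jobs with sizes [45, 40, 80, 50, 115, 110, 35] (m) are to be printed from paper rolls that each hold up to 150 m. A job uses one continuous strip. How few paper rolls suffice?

Total = 115 + 110 + 80 + 50 + 45 + 40 + 35 = 475 m.
Lower bound: ⌈475/150⌉ = 4 paper rolls.
A packing using 4 paper rolls:
  roll 1: 115 + 35 = 150
  roll 2: 110 + 40 = 150
  roll 3: 80 + 50 = 130
  roll 4: 45 = 45
This matches the lower bound, so 4 is optimal.

4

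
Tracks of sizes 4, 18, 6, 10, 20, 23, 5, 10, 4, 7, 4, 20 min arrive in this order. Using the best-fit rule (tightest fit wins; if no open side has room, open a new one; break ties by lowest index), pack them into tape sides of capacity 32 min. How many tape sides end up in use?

  4 → side 1 (new)  [load 4/32]
  18 → side 1  [load 22/32]
  6 → side 1  [load 28/32]
  10 → side 2 (new)  [load 10/32]
  20 → side 2  [load 30/32]
  23 → side 3 (new)  [load 23/32]
  5 → side 3  [load 28/32]
  10 → side 4 (new)  [load 10/32]
  4 → side 1  [load 32/32]
  7 → side 4  [load 17/32]
  4 → side 3  [load 32/32]
  20 → side 5 (new)  [load 20/32]
5 tape sides opened.

5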